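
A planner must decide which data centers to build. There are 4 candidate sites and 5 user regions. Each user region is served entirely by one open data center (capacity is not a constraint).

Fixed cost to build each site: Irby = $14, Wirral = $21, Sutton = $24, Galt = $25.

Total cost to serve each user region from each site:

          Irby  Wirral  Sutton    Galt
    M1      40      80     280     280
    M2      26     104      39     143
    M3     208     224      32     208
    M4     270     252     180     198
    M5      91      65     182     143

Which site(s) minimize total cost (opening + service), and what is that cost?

Open Irby, Wirral and Sutton; minimum total cost 402.

For any fixed open set, each user region goes to its cheapest open site; total = fixed + service.
{Irby, Wirral, Sutton}: M1→Irby 40, M2→Irby 26, M3→Sutton 32, M4→Sutton 180, M5→Wirral 65. Service 343; fixed 59; total 402.
{Irby, Sutton}: service 369 + fixed 38 = 407
{Irby, Wirral, Sutton, Galt}: service 343 + fixed 84 = 427
{Irby}: M1→Irby 40, M2→Irby 26, M3→Irby 208, M4→Irby 270, M5→Irby 91. Service 635; fixed 14; total 649.
No other subset beats 402.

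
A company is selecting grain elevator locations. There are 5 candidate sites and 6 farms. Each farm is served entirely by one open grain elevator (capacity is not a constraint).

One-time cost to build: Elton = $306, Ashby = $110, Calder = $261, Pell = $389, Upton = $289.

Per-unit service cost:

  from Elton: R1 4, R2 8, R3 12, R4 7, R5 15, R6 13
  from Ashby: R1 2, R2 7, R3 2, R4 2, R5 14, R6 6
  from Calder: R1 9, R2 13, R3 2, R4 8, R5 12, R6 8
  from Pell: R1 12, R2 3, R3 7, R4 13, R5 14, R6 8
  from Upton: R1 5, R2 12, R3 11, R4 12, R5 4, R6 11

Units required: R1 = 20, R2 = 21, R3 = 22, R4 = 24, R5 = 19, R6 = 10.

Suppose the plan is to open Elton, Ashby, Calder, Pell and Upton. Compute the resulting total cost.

Each farm is assigned to its cheapest site among the open ones.
{Elton, Ashby, Calder, Pell, Upton}: R1→Ashby 2·20=40, R2→Pell 3·21=63, R3→Ashby 2·22=44, R4→Ashby 2·24=48, R5→Upton 4·19=76, R6→Ashby 6·10=60. Service 331; fixed 1355; total 1686.

Total cost: 1686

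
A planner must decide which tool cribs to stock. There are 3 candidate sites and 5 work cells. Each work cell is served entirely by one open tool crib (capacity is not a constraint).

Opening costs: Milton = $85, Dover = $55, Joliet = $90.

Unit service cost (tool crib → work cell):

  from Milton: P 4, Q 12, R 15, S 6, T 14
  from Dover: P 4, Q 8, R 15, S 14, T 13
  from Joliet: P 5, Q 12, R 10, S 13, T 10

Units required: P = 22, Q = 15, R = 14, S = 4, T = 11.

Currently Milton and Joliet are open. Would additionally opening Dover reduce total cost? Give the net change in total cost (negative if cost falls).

Current service cost with {Milton, Joliet}: 542.
Adding Dover: each work cell re-picks its cheapest; new service cost 482, saving 60.
Extra fixed cost: 55. Net change = 55 − 60 = -5.
(Totals: 717 → 712.)

Yes — net change −5 (cost falls by 5).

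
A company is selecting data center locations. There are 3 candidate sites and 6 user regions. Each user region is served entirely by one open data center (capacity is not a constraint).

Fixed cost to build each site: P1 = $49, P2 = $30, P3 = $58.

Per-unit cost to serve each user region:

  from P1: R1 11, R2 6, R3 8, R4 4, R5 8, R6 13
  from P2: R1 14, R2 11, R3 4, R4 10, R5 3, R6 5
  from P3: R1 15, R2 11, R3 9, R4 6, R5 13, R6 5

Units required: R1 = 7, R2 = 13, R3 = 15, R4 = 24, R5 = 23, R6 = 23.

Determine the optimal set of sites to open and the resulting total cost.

Open P1 and P2; minimum total cost 574.

For any fixed open set, each user region goes to its cheapest open site; total = fixed + service.
{P1, P2}: R1→P1 11·7=77, R2→P1 6·13=78, R3→P2 4·15=60, R4→P1 4·24=96, R5→P2 3·23=69, R6→P2 5·23=115. Service 495; fixed 79; total 574.
{P1, P2, P3}: service 495 + fixed 137 = 632
{P2, P3}: service 629 + fixed 88 = 717
{P2}: R1→P2 14·7=98, R2→P2 11·13=143, R3→P2 4·15=60, R4→P2 10·24=240, R5→P2 3·23=69, R6→P2 5·23=115. Service 725; fixed 30; total 755.
No other subset beats 574.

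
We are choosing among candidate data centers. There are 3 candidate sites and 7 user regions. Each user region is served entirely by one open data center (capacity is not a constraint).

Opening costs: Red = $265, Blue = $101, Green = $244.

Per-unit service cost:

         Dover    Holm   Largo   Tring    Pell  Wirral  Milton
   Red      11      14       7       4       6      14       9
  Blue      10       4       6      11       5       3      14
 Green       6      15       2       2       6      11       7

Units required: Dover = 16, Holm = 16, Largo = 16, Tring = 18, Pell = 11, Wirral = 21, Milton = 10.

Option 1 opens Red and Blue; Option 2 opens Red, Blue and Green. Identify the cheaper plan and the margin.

Option 1: {Red, Blue}: Dover→Blue 10·16=160, Holm→Blue 4·16=64, Largo→Blue 6·16=96, Tring→Red 4·18=72, Pell→Blue 5·11=55, Wirral→Blue 3·21=63, Milton→Red 9·10=90. Service 600; fixed 366; total 966.
Option 2: {Red, Blue, Green}: Dover→Green 6·16=96, Holm→Blue 4·16=64, Largo→Green 2·16=32, Tring→Green 2·18=36, Pell→Blue 5·11=55, Wirral→Blue 3·21=63, Milton→Green 7·10=70. Service 416; fixed 610; total 1026.
Difference: |966 − 1026| = 60.

Option 1 is cheaper by 60.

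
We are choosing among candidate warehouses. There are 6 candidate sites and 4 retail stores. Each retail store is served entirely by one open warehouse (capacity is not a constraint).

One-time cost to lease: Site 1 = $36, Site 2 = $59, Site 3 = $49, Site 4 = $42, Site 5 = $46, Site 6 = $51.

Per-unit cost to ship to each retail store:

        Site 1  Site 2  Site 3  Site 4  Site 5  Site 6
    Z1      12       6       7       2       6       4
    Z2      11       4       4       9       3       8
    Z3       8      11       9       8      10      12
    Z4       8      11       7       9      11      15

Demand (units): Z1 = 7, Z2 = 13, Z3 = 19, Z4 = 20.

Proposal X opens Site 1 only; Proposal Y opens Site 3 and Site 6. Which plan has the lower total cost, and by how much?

Proposal X: {Site 1}: Z1→Site 1 12·7=84, Z2→Site 1 11·13=143, Z3→Site 1 8·19=152, Z4→Site 1 8·20=160. Service 539; fixed 36; total 575.
Proposal Y: {Site 3, Site 6}: Z1→Site 6 4·7=28, Z2→Site 3 4·13=52, Z3→Site 3 9·19=171, Z4→Site 3 7·20=140. Service 391; fixed 100; total 491.
Difference: |575 − 491| = 84.

Proposal Y is cheaper by 84.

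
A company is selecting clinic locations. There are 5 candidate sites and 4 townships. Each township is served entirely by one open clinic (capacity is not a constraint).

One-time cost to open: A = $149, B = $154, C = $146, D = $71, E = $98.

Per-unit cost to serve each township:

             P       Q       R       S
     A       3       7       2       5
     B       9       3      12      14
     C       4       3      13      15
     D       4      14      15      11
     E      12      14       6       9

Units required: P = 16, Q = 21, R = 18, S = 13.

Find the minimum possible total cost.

Minimum total cost: 445

For any fixed open set, each township goes to its cheapest open site; total = fixed + service.
{A}: P→A 3·16=48, Q→A 7·21=147, R→A 2·18=36, S→A 5·13=65. Service 296; fixed 149; total 445.
{A, C}: service 212 + fixed 295 = 507
{A, B}: P→A 3·16=48, Q→B 3·21=63, R→A 2·18=36, S→A 5·13=65. Service 212; fixed 303; total 515.
{A, B, C, D, E}: P→A 3·16=48, Q→B 3·21=63, R→A 2·18=36, S→A 5·13=65. Service 212; fixed 618; total 830.
No other subset beats 445.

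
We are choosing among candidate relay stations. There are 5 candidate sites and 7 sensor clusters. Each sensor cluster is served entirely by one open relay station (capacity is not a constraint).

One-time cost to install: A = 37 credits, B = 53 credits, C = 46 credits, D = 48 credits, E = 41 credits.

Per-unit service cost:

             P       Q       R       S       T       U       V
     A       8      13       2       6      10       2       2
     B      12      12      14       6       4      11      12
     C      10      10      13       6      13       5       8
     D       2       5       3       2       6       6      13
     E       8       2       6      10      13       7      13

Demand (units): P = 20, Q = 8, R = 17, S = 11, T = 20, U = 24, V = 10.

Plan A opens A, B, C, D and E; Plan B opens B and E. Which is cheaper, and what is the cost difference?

Plan A is cheaper by 321.

Plan A: {A, B, C, D, E}: P→D 2·20=40, Q→E 2·8=16, R→A 2·17=34, S→D 2·11=22, T→B 4·20=80, U→A 2·24=48, V→A 2·10=20. Service 260; fixed 225; total 485.
Plan B: {B, E}: P→E 8·20=160, Q→E 2·8=16, R→E 6·17=102, S→B 6·11=66, T→B 4·20=80, U→E 7·24=168, V→B 12·10=120. Service 712; fixed 94; total 806.
Difference: |485 − 806| = 321.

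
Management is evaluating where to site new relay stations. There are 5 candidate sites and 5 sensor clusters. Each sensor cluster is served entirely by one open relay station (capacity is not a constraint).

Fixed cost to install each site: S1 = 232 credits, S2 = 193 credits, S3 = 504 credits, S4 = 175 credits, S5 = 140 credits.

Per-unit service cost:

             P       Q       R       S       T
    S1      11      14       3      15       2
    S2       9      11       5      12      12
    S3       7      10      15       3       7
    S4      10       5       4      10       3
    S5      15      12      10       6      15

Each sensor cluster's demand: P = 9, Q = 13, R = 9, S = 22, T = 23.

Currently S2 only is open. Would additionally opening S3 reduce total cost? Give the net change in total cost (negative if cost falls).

No — net change +160 (cost rises by 160).

Current service cost with {S2}: 809.
Adding S3: each sensor cluster re-picks its cheapest; new service cost 465, saving 344.
Extra fixed cost: 504. Net change = 504 − 344 = 160.
(Totals: 1002 → 1162.)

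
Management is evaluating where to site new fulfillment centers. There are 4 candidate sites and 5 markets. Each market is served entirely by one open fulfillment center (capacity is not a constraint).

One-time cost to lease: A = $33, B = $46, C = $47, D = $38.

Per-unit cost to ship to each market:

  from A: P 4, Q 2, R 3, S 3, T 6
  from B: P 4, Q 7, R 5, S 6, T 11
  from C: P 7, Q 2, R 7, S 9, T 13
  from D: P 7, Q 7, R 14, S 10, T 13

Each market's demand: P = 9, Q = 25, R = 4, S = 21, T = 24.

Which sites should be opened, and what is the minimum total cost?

For any fixed open set, each market goes to its cheapest open site; total = fixed + service.
{A}: P→A 4·9=36, Q→A 2·25=50, R→A 3·4=12, S→A 3·21=63, T→A 6·24=144. Service 305; fixed 33; total 338.
{A, D}: P→A 4·9=36, Q→A 2·25=50, R→A 3·4=12, S→A 3·21=63, T→A 6·24=144. Service 305; fixed 71; total 376.
{A, B}: P→A 4·9=36, Q→A 2·25=50, R→A 3·4=12, S→A 3·21=63, T→A 6·24=144. Service 305; fixed 79; total 384.
{A, B, C, D}: P→A 4·9=36, Q→A 2·25=50, R→A 3·4=12, S→A 3·21=63, T→A 6·24=144. Service 305; fixed 164; total 469.
No other subset beats 338.

Open A only; minimum total cost 338.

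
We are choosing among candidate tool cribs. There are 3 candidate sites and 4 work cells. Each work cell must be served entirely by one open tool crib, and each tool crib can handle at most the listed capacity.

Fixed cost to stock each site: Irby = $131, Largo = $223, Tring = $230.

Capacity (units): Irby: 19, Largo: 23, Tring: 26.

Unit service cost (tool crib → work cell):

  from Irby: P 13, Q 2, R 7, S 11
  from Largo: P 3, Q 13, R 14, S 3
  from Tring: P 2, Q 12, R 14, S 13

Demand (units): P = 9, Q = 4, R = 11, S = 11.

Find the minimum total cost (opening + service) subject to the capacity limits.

Open {Irby, Largo}: P→Largo 3·9=27, Q→Irby 2·4=8, R→Irby 7·11=77, S→Largo 3·11=33.
Loads: Irby carries 15/19, Largo carries 20/23. Service 145; fixed 354; total 499.
Next best feasible plan costs 607.

Minimum total cost: 499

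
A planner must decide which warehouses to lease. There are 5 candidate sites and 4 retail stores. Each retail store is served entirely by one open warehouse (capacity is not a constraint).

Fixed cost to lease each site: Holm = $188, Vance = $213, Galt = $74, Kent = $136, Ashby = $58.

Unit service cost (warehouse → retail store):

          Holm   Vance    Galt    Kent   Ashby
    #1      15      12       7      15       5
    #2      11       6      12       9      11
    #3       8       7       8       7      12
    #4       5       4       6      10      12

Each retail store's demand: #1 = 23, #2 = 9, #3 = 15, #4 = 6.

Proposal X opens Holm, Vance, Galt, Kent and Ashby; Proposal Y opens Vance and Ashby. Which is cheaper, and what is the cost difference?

Proposal Y is cheaper by 398.

Proposal X: {Holm, Vance, Galt, Kent, Ashby}: #1→Ashby 5·23=115, #2→Vance 6·9=54, #3→Vance 7·15=105, #4→Vance 4·6=24. Service 298; fixed 669; total 967.
Proposal Y: {Vance, Ashby}: #1→Ashby 5·23=115, #2→Vance 6·9=54, #3→Vance 7·15=105, #4→Vance 4·6=24. Service 298; fixed 271; total 569.
Difference: |967 − 569| = 398.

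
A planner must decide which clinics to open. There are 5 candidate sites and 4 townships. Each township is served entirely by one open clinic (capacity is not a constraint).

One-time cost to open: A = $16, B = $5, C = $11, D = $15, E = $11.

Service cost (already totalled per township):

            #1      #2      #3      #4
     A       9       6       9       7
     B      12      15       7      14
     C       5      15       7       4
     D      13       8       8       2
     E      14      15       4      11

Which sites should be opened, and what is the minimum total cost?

For any fixed open set, each township goes to its cheapest open site; total = fixed + service.
{C}: #1→C 5, #2→C 15, #3→C 7, #4→C 4. Service 31; fixed 11; total 42.
{D}: #1→D 13, #2→D 8, #3→D 8, #4→D 2. Service 31; fixed 15; total 46.
{A}: #1→A 9, #2→A 6, #3→A 9, #4→A 7. Service 31; fixed 16; total 47.
{A, B, C, D, E}: #1→C 5, #2→A 6, #3→E 4, #4→D 2. Service 17; fixed 58; total 75.
No other subset beats 42.

Open C only; minimum total cost 42.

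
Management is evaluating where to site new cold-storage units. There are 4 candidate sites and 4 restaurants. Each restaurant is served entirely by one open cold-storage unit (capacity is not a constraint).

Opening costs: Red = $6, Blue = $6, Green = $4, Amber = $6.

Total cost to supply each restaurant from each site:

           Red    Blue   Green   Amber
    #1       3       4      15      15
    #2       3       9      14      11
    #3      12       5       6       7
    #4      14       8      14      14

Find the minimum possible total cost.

For any fixed open set, each restaurant goes to its cheapest open site; total = fixed + service.
{Red, Blue}: #1→Red 3, #2→Red 3, #3→Blue 5, #4→Blue 8. Service 19; fixed 12; total 31.
{Blue}: service 26 + fixed 6 = 32
{Red, Blue, Green}: service 19 + fixed 16 = 35
{Red, Blue, Green, Amber}: #1→Red 3, #2→Red 3, #3→Blue 5, #4→Blue 8. Service 19; fixed 22; total 41.
No other subset beats 31.

Minimum total cost: 31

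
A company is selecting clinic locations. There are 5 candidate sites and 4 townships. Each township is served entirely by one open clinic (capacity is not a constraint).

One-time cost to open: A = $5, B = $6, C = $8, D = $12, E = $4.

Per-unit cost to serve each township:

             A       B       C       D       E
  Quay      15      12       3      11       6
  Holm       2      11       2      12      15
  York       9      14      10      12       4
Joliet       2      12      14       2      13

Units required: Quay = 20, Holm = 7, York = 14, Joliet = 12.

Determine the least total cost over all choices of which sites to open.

Minimum total cost: 171

For any fixed open set, each township goes to its cheapest open site; total = fixed + service.
{A, C, E}: Quay→C 3·20=60, Holm→A 2·7=14, York→E 4·14=56, Joliet→A 2·12=24. Service 154; fixed 17; total 171.
{A, B, C, E}: service 154 + fixed 23 = 177
{C, D, E}: service 154 + fixed 24 = 178
{A, B, C, D, E}: service 154 + fixed 35 = 189
No other subset beats 171.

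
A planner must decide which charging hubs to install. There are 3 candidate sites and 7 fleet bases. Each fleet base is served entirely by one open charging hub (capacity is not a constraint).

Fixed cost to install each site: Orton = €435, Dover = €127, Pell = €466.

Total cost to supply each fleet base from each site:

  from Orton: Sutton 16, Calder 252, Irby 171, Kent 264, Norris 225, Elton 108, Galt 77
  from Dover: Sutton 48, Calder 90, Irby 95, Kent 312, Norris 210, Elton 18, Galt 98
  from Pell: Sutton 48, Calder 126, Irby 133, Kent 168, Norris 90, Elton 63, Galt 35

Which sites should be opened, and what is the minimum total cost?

For any fixed open set, each fleet base goes to its cheapest open site; total = fixed + service.
{Dover}: Sutton→Dover 48, Calder→Dover 90, Irby→Dover 95, Kent→Dover 312, Norris→Dover 210, Elton→Dover 18, Galt→Dover 98. Service 871; fixed 127; total 998.
{Pell}: service 663 + fixed 466 = 1129
{Dover, Pell}: Sutton→Dover 48, Calder→Dover 90, Irby→Dover 95, Kent→Pell 168, Norris→Pell 90, Elton→Dover 18, Galt→Pell 35. Service 544; fixed 593; total 1137.
{Orton, Dover, Pell}: service 512 + fixed 1028 = 1540
(All 7 nonempty subsets were checked; Dover only is lowest.)

Open Dover only; minimum total cost 998.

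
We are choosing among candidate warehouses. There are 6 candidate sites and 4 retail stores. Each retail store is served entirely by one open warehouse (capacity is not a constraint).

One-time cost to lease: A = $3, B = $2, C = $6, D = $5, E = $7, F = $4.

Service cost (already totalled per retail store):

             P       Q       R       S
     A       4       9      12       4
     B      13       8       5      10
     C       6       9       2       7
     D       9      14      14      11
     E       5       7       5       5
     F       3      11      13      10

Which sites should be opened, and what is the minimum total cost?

For any fixed open set, each retail store goes to its cheapest open site; total = fixed + service.
{A, B}: P→A 4, Q→B 8, R→B 5, S→A 4. Service 21; fixed 5; total 26.
{A, C}: service 19 + fixed 9 = 28
{A, B, C}: service 18 + fixed 11 = 29
{A, B, C, D, E, F}: P→F 3, Q→E 7, R→C 2, S→A 4. Service 16; fixed 27; total 43.
No other subset beats 26.

Open A and B; minimum total cost 26.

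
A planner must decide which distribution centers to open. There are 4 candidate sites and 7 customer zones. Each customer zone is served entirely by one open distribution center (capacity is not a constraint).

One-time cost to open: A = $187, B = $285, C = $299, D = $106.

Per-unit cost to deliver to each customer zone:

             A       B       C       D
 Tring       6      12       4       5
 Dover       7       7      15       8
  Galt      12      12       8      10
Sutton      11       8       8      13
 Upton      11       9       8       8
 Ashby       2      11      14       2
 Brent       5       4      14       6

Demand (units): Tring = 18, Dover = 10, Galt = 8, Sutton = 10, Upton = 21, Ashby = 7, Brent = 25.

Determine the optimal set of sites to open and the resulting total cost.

Open D only; minimum total cost 818.

For any fixed open set, each customer zone goes to its cheapest open site; total = fixed + service.
{D}: Tring→D 5·18=90, Dover→D 8·10=80, Galt→D 10·8=80, Sutton→D 13·10=130, Upton→D 8·21=168, Ashby→D 2·7=14, Brent→D 6·25=150. Service 712; fixed 106; total 818.
{A}: service 754 + fixed 187 = 941
{A, D}: service 657 + fixed 293 = 950
{A, B, C, D}: service 568 + fixed 877 = 1445
No other subset beats 818.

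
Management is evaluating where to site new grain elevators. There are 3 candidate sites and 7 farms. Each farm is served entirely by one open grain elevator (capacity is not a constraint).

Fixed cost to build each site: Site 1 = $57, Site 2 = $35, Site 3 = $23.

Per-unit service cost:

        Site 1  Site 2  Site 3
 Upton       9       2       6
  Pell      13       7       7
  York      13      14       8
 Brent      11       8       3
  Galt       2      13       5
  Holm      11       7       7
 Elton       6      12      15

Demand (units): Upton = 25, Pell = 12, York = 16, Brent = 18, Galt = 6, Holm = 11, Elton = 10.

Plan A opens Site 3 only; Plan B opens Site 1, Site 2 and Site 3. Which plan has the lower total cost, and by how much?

Plan B is cheaper by 116.

Plan A: {Site 3}: Upton→Site 3 6·25=150, Pell→Site 3 7·12=84, York→Site 3 8·16=128, Brent→Site 3 3·18=54, Galt→Site 3 5·6=30, Holm→Site 3 7·11=77, Elton→Site 3 15·10=150. Service 673; fixed 23; total 696.
Plan B: {Site 1, Site 2, Site 3}: Upton→Site 2 2·25=50, Pell→Site 2 7·12=84, York→Site 3 8·16=128, Brent→Site 3 3·18=54, Galt→Site 1 2·6=12, Holm→Site 2 7·11=77, Elton→Site 1 6·10=60. Service 465; fixed 115; total 580.
Difference: |696 − 580| = 116.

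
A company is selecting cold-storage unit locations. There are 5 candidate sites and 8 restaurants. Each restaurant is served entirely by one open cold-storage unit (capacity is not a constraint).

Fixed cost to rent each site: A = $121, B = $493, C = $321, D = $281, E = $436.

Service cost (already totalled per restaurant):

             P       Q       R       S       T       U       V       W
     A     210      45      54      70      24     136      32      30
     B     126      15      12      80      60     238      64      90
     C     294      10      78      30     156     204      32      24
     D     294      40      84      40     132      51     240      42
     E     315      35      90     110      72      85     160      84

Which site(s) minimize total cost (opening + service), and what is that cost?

Open A only; minimum total cost 722.

For any fixed open set, each restaurant goes to its cheapest open site; total = fixed + service.
{A}: P→A 210, Q→A 45, R→A 54, S→A 70, T→A 24, U→A 136, V→A 32, W→A 30. Service 601; fixed 121; total 722.
{A, D}: P→A 210, Q→D 40, R→A 54, S→D 40, T→A 24, U→D 51, V→A 32, W→A 30. Service 481; fixed 402; total 883.
{A, C}: service 520 + fixed 442 = 962
{A, B, C, D, E}: P→B 126, Q→C 10, R→B 12, S→C 30, T→A 24, U→D 51, V→A 32, W→C 24. Service 309; fixed 1652; total 1961.
No other subset beats 722.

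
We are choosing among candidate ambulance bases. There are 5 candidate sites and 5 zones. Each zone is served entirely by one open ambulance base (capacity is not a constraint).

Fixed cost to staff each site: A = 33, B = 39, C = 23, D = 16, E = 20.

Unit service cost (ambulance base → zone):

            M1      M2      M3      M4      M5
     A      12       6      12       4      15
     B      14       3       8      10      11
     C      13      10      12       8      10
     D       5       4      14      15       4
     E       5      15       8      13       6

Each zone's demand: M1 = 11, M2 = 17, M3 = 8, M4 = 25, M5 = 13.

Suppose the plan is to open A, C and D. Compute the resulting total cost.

Total cost: 443

Each zone is assigned to its cheapest site among the open ones.
{A, C, D}: M1→D 5·11=55, M2→D 4·17=68, M3→A 12·8=96, M4→A 4·25=100, M5→D 4·13=52. Service 371; fixed 72; total 443.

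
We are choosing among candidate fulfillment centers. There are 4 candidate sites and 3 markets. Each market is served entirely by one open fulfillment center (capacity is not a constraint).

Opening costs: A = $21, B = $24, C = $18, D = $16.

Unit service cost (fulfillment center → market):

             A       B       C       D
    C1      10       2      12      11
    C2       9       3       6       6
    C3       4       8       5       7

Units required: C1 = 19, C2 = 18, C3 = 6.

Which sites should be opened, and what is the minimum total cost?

Open A and B; minimum total cost 161.

For any fixed open set, each market goes to its cheapest open site; total = fixed + service.
{A, B}: C1→B 2·19=38, C2→B 3·18=54, C3→A 4·6=24. Service 116; fixed 45; total 161.
{B}: service 140 + fixed 24 = 164
{B, C}: C1→B 2·19=38, C2→B 3·18=54, C3→C 5·6=30. Service 122; fixed 42; total 164.
{A, B, C, D}: service 116 + fixed 79 = 195
(All 15 nonempty subsets were checked; A and B is lowest.)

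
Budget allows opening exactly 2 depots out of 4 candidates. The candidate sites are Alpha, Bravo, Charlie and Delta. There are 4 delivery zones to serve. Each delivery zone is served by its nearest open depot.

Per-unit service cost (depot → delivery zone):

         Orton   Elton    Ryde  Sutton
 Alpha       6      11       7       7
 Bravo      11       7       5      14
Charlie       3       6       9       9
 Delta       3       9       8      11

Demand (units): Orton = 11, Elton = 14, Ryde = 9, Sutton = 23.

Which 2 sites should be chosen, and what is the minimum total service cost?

With exactly 2 open, each delivery zone uses its cheapest among the chosen.
{Alpha, Charlie}: Orton→Charlie 3·11=33, Elton→Charlie 6·14=84, Ryde→Alpha 7·9=63, Sutton→Alpha 7·23=161. Service cost 341.
{Bravo, Charlie}: service cost 369
{Alpha, Bravo}: service cost 370
Among all 6 size-2 choices, {Alpha, Charlie} is lowest.

Choose Alpha and Charlie; total service cost 341.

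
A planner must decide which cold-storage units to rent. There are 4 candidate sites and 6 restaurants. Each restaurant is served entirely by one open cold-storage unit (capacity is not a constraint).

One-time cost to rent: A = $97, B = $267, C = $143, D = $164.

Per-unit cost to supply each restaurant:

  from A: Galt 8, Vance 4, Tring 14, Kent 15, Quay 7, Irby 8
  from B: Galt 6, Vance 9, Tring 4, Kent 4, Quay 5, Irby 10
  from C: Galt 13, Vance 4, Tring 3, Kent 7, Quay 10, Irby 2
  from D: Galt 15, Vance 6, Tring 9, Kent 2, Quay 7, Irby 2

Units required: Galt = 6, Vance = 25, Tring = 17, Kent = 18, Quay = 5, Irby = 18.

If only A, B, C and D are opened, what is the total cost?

Total cost: 955

Each restaurant is assigned to its cheapest site among the open ones.
{A, B, C, D}: Galt→B 6·6=36, Vance→A 4·25=100, Tring→C 3·17=51, Kent→D 2·18=36, Quay→B 5·5=25, Irby→C 2·18=36. Service 284; fixed 671; total 955.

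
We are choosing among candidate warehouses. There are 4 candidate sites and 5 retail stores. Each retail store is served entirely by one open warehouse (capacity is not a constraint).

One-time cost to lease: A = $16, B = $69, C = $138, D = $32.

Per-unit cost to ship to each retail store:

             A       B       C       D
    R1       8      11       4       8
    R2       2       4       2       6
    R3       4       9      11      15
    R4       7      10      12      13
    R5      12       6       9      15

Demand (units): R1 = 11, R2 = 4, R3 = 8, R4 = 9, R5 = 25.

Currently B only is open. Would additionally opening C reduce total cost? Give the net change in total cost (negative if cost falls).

Current service cost with {B}: 449.
Adding C: each retail store re-picks its cheapest; new service cost 364, saving 85.
Extra fixed cost: 138. Net change = 138 − 85 = 53.
(Totals: 518 → 571.)

No — net change +53 (cost rises by 53).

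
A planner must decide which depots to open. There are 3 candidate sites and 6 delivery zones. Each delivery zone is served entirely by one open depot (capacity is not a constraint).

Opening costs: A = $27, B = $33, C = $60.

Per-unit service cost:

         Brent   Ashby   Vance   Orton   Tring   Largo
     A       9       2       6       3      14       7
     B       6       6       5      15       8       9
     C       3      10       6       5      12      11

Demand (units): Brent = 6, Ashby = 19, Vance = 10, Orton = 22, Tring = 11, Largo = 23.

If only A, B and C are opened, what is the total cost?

Each delivery zone is assigned to its cheapest site among the open ones.
{A, B, C}: Brent→C 3·6=18, Ashby→A 2·19=38, Vance→B 5·10=50, Orton→A 3·22=66, Tring→B 8·11=88, Largo→A 7·23=161. Service 421; fixed 120; total 541.

Total cost: 541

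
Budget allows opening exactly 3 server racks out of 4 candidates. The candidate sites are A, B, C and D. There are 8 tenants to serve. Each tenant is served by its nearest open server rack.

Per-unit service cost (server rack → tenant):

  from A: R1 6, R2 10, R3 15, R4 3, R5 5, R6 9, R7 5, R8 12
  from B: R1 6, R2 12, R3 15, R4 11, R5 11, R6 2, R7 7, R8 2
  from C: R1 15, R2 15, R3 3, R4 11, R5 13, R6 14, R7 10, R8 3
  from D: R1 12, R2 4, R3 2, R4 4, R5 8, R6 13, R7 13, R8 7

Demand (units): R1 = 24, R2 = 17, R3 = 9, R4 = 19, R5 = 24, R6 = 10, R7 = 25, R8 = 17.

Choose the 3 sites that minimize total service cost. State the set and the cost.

Choose A, B and D; total service cost 586.

With exactly 3 open, each tenant uses its cheapest among the chosen.
{A, B, D}: R1→A 6·24=144, R2→D 4·17=68, R3→D 2·9=18, R4→A 3·19=57, R5→A 5·24=120, R6→B 2·10=20, R7→A 5·25=125, R8→B 2·17=34. Service cost 586.
{A, C, D}: service cost 673
{A, B, C}: service cost 697
Among all 4 size-3 choices, {A, B, D} is lowest.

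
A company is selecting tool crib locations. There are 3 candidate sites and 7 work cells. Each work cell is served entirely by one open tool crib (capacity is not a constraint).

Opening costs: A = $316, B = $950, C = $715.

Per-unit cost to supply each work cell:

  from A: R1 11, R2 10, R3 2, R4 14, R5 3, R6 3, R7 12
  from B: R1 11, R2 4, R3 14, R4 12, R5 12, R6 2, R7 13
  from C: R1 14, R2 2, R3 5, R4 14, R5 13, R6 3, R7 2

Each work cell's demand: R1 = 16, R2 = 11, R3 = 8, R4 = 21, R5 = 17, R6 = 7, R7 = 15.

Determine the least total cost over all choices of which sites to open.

For any fixed open set, each work cell goes to its cheapest open site; total = fixed + service.
{A}: R1→A 11·16=176, R2→A 10·11=110, R3→A 2·8=16, R4→A 14·21=294, R5→A 3·17=51, R6→A 3·7=21, R7→A 12·15=180. Service 848; fixed 316; total 1164.
{C}: R1→C 14·16=224, R2→C 2·11=22, R3→C 5·8=40, R4→C 14·21=294, R5→C 13·17=221, R6→C 3·7=21, R7→C 2·15=30. Service 852; fixed 715; total 1567.
{A, C}: R1→A 11·16=176, R2→C 2·11=22, R3→A 2·8=16, R4→A 14·21=294, R5→A 3·17=51, R6→A 3·7=21, R7→C 2·15=30. Service 610; fixed 1031; total 1641.
{A, B, C}: service 561 + fixed 1981 = 2542
No other subset beats 1164.

Minimum total cost: 1164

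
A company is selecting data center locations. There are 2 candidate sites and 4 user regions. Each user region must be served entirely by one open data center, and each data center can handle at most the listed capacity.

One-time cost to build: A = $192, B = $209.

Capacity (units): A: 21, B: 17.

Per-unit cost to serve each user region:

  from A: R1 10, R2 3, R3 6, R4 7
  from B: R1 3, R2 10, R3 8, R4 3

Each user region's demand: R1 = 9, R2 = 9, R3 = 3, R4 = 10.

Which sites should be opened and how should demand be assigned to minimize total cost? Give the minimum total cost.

Open {A, B}: R1→B 3·9=27, R2→A 3·9=27, R3→B 8·3=24, R4→A 7·10=70.
Loads: A carries 19/21, B carries 12/17. Service 148; fixed 401; total 549.
Next best feasible plan costs 566.

Minimum total cost: 549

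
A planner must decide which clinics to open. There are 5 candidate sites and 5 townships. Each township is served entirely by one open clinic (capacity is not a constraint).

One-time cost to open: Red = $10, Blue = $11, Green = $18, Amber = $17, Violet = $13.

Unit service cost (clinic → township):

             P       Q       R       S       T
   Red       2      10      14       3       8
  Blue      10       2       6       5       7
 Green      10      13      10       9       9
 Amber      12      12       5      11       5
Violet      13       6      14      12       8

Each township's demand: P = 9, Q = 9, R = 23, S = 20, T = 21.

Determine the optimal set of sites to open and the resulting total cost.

For any fixed open set, each township goes to its cheapest open site; total = fixed + service.
{Red, Blue, Amber}: P→Red 2·9=18, Q→Blue 2·9=18, R→Amber 5·23=115, S→Red 3·20=60, T→Amber 5·21=105. Service 316; fixed 38; total 354.
{Red, Blue, Amber, Violet}: service 316 + fixed 51 = 367
{Red, Blue, Green, Amber}: service 316 + fixed 56 = 372
{Red, Blue, Green, Amber, Violet}: service 316 + fixed 69 = 385
No other subset beats 354.

Open Red, Blue and Amber; minimum total cost 354.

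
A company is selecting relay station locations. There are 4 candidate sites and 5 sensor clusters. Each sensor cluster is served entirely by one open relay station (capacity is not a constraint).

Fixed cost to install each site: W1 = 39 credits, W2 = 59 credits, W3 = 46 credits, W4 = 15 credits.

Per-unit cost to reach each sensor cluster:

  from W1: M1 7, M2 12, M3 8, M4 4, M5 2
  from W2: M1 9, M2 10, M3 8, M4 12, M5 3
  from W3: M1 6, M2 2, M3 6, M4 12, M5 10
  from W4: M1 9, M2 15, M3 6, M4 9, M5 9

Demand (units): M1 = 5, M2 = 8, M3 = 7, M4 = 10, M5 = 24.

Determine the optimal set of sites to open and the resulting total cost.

For any fixed open set, each sensor cluster goes to its cheapest open site; total = fixed + service.
{W1, W3}: M1→W3 6·5=30, M2→W3 2·8=16, M3→W3 6·7=42, M4→W1 4·10=40, M5→W1 2·24=48. Service 176; fixed 85; total 261.
{W1, W3, W4}: M1→W3 6·5=30, M2→W3 2·8=16, M3→W3 6·7=42, M4→W1 4·10=40, M5→W1 2·24=48. Service 176; fixed 100; total 276.
{W1}: M1→W1 7·5=35, M2→W1 12·8=96, M3→W1 8·7=56, M4→W1 4·10=40, M5→W1 2·24=48. Service 275; fixed 39; total 314.
{W1, W2, W3, W4}: M1→W3 6·5=30, M2→W3 2·8=16, M3→W3 6·7=42, M4→W1 4·10=40, M5→W1 2·24=48. Service 176; fixed 159; total 335.
(All 15 nonempty subsets were checked; W1 and W3 is lowest.)

Open W1 and W3; minimum total cost 261.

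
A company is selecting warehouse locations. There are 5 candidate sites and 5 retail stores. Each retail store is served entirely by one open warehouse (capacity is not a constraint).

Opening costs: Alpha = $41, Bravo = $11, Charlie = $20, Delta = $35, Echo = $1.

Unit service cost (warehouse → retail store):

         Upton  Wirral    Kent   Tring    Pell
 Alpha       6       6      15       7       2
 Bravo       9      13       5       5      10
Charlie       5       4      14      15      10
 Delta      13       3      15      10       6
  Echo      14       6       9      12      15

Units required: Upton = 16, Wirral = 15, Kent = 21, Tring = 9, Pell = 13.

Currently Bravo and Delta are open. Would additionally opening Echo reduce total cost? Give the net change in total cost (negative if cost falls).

No — net change +1 (cost rises by 1).

Current service cost with {Bravo, Delta}: 417.
Adding Echo: each retail store re-picks its cheapest; new service cost 417, saving 0.
Extra fixed cost: 1. Net change = 1 − 0 = 1.
(Totals: 463 → 464.)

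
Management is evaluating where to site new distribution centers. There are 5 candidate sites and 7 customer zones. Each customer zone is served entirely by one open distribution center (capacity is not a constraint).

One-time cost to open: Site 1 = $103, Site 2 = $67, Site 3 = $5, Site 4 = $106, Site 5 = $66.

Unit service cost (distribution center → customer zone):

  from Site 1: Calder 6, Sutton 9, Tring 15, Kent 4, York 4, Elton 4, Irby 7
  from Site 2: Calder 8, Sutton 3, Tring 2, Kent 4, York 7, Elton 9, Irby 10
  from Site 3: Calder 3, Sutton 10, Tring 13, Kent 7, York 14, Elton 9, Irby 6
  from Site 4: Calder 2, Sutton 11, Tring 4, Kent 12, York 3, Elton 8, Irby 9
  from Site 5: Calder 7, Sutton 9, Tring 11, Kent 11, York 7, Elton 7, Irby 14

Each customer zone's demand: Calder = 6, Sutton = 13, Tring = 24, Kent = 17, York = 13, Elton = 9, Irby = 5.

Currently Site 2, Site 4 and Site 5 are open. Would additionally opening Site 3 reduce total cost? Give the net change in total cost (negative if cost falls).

Current service cost with {Site 2, Site 4, Site 5}: 314.
Adding Site 3: each customer zone re-picks its cheapest; new service cost 299, saving 15.
Extra fixed cost: 5. Net change = 5 − 15 = -10.
(Totals: 553 → 543.)

Yes — net change −10 (cost falls by 10).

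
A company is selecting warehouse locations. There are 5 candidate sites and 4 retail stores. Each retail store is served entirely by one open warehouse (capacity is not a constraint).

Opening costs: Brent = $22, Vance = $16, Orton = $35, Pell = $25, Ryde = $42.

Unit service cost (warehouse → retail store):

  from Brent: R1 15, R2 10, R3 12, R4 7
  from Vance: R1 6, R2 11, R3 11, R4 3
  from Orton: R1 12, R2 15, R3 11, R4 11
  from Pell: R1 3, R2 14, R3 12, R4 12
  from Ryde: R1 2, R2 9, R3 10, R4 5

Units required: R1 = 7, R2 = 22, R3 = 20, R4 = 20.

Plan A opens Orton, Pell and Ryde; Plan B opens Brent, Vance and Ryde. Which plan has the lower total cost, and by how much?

Plan A: {Orton, Pell, Ryde}: R1→Ryde 2·7=14, R2→Ryde 9·22=198, R3→Ryde 10·20=200, R4→Ryde 5·20=100. Service 512; fixed 102; total 614.
Plan B: {Brent, Vance, Ryde}: R1→Ryde 2·7=14, R2→Ryde 9·22=198, R3→Ryde 10·20=200, R4→Vance 3·20=60. Service 472; fixed 80; total 552.
Difference: |614 − 552| = 62.

Plan B is cheaper by 62.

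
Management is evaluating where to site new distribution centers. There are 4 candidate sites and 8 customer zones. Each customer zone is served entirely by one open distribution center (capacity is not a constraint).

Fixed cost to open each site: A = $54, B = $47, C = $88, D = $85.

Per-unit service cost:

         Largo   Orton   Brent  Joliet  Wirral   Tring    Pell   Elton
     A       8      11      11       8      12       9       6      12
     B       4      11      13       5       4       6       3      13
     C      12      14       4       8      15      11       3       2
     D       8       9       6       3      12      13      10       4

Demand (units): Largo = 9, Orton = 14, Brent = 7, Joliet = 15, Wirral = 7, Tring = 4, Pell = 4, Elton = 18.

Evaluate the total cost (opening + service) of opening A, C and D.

Total cost: 666

Each customer zone is assigned to its cheapest site among the open ones.
{A, C, D}: Largo→A 8·9=72, Orton→D 9·14=126, Brent→C 4·7=28, Joliet→D 3·15=45, Wirral→A 12·7=84, Tring→A 9·4=36, Pell→C 3·4=12, Elton→C 2·18=36. Service 439; fixed 227; total 666.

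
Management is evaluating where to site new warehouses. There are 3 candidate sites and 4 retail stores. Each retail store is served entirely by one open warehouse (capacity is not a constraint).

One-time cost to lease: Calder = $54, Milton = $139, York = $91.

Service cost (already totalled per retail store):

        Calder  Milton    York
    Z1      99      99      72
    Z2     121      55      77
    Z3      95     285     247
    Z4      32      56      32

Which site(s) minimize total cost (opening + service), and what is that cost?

Open Calder only; minimum total cost 401.

For any fixed open set, each retail store goes to its cheapest open site; total = fixed + service.
{Calder}: Z1→Calder 99, Z2→Calder 121, Z3→Calder 95, Z4→Calder 32. Service 347; fixed 54; total 401.
{Calder, York}: service 276 + fixed 145 = 421
{Calder, Milton}: service 281 + fixed 193 = 474
{Calder, Milton, York}: service 254 + fixed 284 = 538
No other subset beats 401.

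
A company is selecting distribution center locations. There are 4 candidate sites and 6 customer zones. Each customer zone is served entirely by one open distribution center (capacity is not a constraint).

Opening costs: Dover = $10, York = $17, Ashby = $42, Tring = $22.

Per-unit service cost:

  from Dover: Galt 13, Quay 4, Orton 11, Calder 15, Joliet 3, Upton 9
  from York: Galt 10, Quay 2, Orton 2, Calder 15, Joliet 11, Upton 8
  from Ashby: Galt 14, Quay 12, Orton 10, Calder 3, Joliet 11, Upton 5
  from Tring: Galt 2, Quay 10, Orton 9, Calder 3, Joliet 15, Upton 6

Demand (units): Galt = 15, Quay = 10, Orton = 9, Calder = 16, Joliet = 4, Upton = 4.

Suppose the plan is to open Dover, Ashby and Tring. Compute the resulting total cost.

Total cost: 305

Each customer zone is assigned to its cheapest site among the open ones.
{Dover, Ashby, Tring}: Galt→Tring 2·15=30, Quay→Dover 4·10=40, Orton→Tring 9·9=81, Calder→Ashby 3·16=48, Joliet→Dover 3·4=12, Upton→Ashby 5·4=20. Service 231; fixed 74; total 305.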